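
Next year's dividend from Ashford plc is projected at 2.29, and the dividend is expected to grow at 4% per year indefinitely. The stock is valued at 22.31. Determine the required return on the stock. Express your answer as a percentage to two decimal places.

P = D₁/(r − g) ⇒ r = D₁/P + g = 2.2900/22.31 + 0.04 = 0.102645 + 0.04 = 0.142645

14.26%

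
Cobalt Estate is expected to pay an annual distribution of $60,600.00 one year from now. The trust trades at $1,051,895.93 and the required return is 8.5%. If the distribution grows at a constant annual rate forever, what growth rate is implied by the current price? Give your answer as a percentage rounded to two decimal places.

P = D₁/(r−g) ⇒ g = r − D₁/P = 0.085 − $60,600.00/$1,051,895.93 = 0.027390

2.74%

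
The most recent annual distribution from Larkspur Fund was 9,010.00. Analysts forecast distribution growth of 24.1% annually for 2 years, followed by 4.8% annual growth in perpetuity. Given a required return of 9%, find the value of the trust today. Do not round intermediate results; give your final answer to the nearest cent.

313362.80

D_1 = 11181.41000
D_2 = 13876.12981
Terminal value at year 2: TV = D_2×(1+g_2)/(r−g_2) = 14542.18404/0.042 = 346242.47716
P_0 = D_1/(1+r)^1 + D_2/(1+r)^2 + TV/(1+r)^2
    = 10258.17431 + 11679.26085 + 291425.36585 = 313362.80100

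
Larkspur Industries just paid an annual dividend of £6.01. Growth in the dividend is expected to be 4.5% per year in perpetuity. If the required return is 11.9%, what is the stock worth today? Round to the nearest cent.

D₁ = D₀ × (1 + g) = £6.01 × 1.045 = £6.2805
Growing perpetuity: P = D₁ / (r − g) = £6.2805 / (0.119 − 0.045) = £84.87

£84.87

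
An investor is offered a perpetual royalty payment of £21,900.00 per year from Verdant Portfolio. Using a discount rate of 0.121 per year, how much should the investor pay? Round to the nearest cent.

£180991.74

Level perpetuity: PV = C / r = £21,900.00 / 0.121 = £180,991.74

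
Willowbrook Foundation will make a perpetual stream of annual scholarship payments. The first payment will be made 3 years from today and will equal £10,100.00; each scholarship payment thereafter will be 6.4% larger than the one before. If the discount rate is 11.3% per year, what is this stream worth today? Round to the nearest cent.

£166392.97

Value at end of year 2: C₁ / (r − g) = £10,100.00 / (0.113 − 0.064) = £206,122.4490
Discount to today: PV = £206,122.4490 / (1 + 0.113)^2 = £206,122.4490 / 1.238769 = £166,392.97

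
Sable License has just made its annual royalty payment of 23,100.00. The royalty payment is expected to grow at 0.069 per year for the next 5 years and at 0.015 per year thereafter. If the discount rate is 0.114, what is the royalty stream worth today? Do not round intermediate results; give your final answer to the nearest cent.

D_1 = 24693.90000
D_2 = 26397.77910
D_3 = 28219.22586
D_4 = 30166.35244
D_5 = 32247.83076
Terminal value at year 5: TV = D_5×(1+g_2)/(r−g_2) = 32731.54822/0.099 = 330621.69921
P_0 = D_1/(1+r)^1 + D_2/(1+r)^2 + D_3/(1+r)^3 + D_4/(1+r)^4 + D_5/(1+r)^5 + TV/(1+r)^5
    = 22166.87612 + 21271.44576 + 20412.18628 + 19587.63656 + 18796.39451 + 192710.50940 = 294945.04864

294945.05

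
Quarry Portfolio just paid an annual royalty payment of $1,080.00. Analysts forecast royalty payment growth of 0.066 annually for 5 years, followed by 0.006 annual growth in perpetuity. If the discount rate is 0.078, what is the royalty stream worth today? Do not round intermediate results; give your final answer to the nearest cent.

D_1 = 1151.28000
D_2 = 1227.26448
D_3 = 1308.26394
D_4 = 1394.60936
D_5 = 1486.65357
Terminal value at year 5: TV = D_5×(1+g_2)/(r−g_2) = 1495.57349/0.072 = 20771.85409
P_0 = D_1/(1+r)^1 + D_2/(1+r)^2 + D_3/(1+r)^3 + D_4/(1+r)^4 + D_5/(1+r)^5 + TV/(1+r)^5
    = 1067.97774 + 1056.08930 + 1044.33321 + 1032.70798 + 1021.21215 + 14268.60314 = 19490.92352

$19490.92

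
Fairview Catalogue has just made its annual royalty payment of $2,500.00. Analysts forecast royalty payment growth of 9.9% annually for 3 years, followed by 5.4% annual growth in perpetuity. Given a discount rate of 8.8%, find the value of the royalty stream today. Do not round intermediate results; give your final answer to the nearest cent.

$87527.17

D_1 = 2747.50000
D_2 = 3019.50250
D_3 = 3318.43325
Terminal value at year 3: TV = D_3×(1+g_2)/(r−g_2) = 3497.62864/0.034 = 102871.43067
P_0 = D_1/(1+r)^1 + D_2/(1+r)^2 + D_3/(1+r)^3 + TV/(1+r)^3
    = 2525.27574 + 2550.80702 + 2576.59642 + 79874.48917 = 87527.16835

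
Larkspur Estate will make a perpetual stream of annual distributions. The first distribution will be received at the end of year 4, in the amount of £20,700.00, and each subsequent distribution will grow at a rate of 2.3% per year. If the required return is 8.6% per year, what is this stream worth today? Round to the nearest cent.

£256531.28

Value at end of year 3: C₁ / (r − g) = £20,700.00 / (0.086 − 0.023) = £328,571.4286
Discount to today: PV = £328,571.4286 / (1 + 0.086)^3 = £328,571.4286 / 1.280824 = £256,531.28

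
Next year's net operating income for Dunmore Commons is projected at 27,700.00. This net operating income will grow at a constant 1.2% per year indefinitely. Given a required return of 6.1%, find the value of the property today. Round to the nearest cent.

565306.12

Growing perpetuity: P = D₁ / (r − g) = 27,700.0000 / (0.061 − 0.012) = 565,306.12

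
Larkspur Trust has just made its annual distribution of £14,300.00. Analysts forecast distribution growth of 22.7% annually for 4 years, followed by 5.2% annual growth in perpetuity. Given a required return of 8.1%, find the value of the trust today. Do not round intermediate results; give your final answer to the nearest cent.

£940354.76

D_1 = 17546.10000
D_2 = 21529.06470
D_3 = 26416.16239
D_4 = 32412.63125
Terminal value at year 4: TV = D_4×(1+g_2)/(r−g_2) = 34098.08807/0.029 = 1175796.14047
P_0 = D_1/(1+r)^1 + D_2/(1+r)^2 + D_3/(1+r)^3 + D_4/(1+r)^4 + TV/(1+r)^4
    = 16231.35985 + 18423.56942 + 20911.85909 + 23736.21748 + 861051.75147 = 940354.75731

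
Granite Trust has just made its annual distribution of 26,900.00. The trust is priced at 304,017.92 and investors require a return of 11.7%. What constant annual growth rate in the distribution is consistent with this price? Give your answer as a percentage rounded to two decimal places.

P = D₀(1+g)/(r−g) ⇒ P(r−g) = D₀(1+g) ⇒ g(P+D₀) = P·r − D₀
g = (P·r − D₀)/(P + D₀) = (304,017.92×0.117 − 26,900.00) / (304,017.92 + 26,900.00) = 0.026200

2.62%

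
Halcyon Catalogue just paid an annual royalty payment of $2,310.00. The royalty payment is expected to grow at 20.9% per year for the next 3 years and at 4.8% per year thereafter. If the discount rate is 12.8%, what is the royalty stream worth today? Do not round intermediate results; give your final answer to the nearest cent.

$45233.08

D_1 = 2792.79000
D_2 = 3376.48311
D_3 = 4082.16808
Terminal value at year 3: TV = D_3×(1+g_2)/(r−g_2) = 4278.11215/0.08 = 53476.40185
P_0 = D_1/(1+r)^1 + D_2/(1+r)^2 + D_3/(1+r)^3 + TV/(1+r)^3
    = 2475.87766 + 2653.66675 + 2844.22260 + 37259.31611 = 45233.08312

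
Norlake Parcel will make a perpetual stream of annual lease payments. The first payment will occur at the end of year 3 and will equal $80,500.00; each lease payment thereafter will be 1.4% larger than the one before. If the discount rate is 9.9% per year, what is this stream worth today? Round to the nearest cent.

$784118.26

Value at end of year 2: C₁ / (r − g) = $80,500.00 / (0.099 − 0.014) = $947,058.8235
Discount to today: PV = $947,058.8235 / (1 + 0.099)^2 = $947,058.8235 / 1.207801 = $784,118.26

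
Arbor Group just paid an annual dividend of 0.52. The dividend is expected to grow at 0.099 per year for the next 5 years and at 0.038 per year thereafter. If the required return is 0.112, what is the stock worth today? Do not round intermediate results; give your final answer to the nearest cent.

9.39

D_1 = 0.57148
D_2 = 0.62806
D_3 = 0.69023
D_4 = 0.75857
D_5 = 0.83367
Terminal value at year 5: TV = D_5×(1+g_2)/(r−g_2) = 0.86534/0.074 = 11.69385
P_0 = D_1/(1+r)^1 + D_2/(1+r)^2 + D_3/(1+r)^3 + D_4/(1+r)^4 + D_5/(1+r)^5 + TV/(1+r)^5
    = 0.51392 + 0.50791 + 0.50197 + 0.49611 + 0.49031 + 6.87755 = 9.38777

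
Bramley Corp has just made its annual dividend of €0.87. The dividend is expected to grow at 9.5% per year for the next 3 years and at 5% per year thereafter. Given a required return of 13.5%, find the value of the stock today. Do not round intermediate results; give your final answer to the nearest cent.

€12.08

D_1 = 0.95265
D_2 = 1.04315
D_3 = 1.14225
Terminal value at year 3: TV = D_3×(1+g_2)/(r−g_2) = 1.19936/0.085 = 14.11016
P_0 = D_1/(1+r)^1 + D_2/(1+r)^2 + D_3/(1+r)^3 + TV/(1+r)^3
    = 0.83934 + 0.80976 + 0.78122 + 9.65038 = 12.08070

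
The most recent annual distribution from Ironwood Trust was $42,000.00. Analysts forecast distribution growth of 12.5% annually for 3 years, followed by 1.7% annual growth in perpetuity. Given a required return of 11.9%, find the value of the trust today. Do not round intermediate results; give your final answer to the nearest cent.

D_1 = 47250.00000
D_2 = 53156.25000
D_3 = 59800.78125
Terminal value at year 3: TV = D_3×(1+g_2)/(r−g_2) = 60817.39453/0.102 = 596248.96599
P_0 = D_1/(1+r)^1 + D_2/(1+r)^2 + D_3/(1+r)^3 + TV/(1+r)^3
    = 42225.20107 + 42451.60966 + 42679.23223 + 425537.05075 = 552893.09371

$552893.09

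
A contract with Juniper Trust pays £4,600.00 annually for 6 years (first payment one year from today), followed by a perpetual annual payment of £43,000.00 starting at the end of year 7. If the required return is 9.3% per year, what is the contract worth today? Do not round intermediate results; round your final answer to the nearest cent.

£291636.25

PV of 6-year annuity: £4,600.00 × [1 − (1+0.093)^−6] / 0.093 = 20451.95260
Perpetuity value at year 6: £43,000.00 / 0.093 = 462365.59140
PV of perpetuity: 462365.59140 / (1+0.093)^6 = 271184.29534
Total PV = 20451.95260 + 271184.29534 = 291636.24794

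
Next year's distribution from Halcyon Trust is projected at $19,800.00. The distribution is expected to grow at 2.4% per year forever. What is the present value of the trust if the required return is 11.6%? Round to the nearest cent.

Growing perpetuity: P = D₁ / (r − g) = $19,800.0000 / (0.116 − 0.024) = $215,217.39

$215217.39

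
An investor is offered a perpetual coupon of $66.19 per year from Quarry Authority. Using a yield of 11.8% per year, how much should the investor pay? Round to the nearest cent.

$560.93

Level perpetuity: PV = C / r = $66.19 / 0.118 = $560.93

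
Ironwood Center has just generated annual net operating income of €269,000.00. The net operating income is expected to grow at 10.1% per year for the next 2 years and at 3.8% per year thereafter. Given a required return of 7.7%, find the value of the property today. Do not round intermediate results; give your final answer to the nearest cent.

€8038298.69

D_1 = 296169.00000
D_2 = 326082.06900
Terminal value at year 2: TV = D_2×(1+g_2)/(r−g_2) = 338473.18762/0.039 = 8678799.68262
P_0 = D_1/(1+r)^1 + D_2/(1+r)^2 + TV/(1+r)^2
    = 274994.42897 + 281122.43853 + 7482181.82545 = 8038298.69295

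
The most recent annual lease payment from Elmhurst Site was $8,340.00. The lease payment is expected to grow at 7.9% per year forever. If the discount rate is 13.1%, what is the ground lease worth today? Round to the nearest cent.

$173055.00

D₁ = D₀ × (1 + g) = $8,340.00 × 1.079 = $8,998.8600
Growing perpetuity: P = D₁ / (r − g) = $8,998.8600 / (0.131 − 0.079) = $173,055.00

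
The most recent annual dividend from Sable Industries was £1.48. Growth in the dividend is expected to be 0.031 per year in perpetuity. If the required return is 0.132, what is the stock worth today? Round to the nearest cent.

£15.11

D₁ = D₀ × (1 + g) = £1.48 × 1.031 = £1.5259
Growing perpetuity: P = D₁ / (r − g) = £1.5259 / (0.132 − 0.031) = £15.11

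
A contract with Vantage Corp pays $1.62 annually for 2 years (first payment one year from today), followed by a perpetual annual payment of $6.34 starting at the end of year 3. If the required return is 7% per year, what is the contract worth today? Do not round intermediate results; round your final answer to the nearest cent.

PV of 2-year annuity: $1.62 × [1 − (1+0.07)^−2] / 0.07 = 2.92899
Perpetuity value at year 2: $6.34 / 0.07 = 90.57143
PV of perpetuity: 90.57143 / (1+0.07)^2 = 79.10859
Total PV = 2.92899 + 79.10859 = 82.03758

$82.04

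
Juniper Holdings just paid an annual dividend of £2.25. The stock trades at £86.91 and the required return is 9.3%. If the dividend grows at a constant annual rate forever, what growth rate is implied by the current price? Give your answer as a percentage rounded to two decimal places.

P = D₀(1+g)/(r−g) ⇒ P(r−g) = D₀(1+g) ⇒ g(P+D₀) = P·r − D₀
g = (P·r − D₀)/(P + D₀) = (£86.91×0.093 − £2.25) / (£86.91 + £2.25) = 0.065418

6.54%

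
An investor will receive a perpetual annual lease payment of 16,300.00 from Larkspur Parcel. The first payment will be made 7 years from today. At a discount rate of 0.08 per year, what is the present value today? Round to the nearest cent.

128397.06

Value at end of year 6: C / r = 16,300.00 / 0.08 = 203,750.0000
Discount to today: PV = 203,750.0000 / (1 + 0.08)^6 = 203,750.0000 / 1.586874 = 128,397.06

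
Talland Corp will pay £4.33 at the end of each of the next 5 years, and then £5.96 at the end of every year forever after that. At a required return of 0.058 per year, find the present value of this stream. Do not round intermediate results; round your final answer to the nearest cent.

£95.85

PV of 5-year annuity: £4.33 × [1 − (1+0.058)^−5] / 0.058 = 18.33920
Perpetuity value at year 5: £5.96 / 0.058 = 102.75862
PV of perpetuity: 102.75862 / (1+0.058)^5 = 77.51575
Total PV = 18.33920 + 77.51575 = 95.85495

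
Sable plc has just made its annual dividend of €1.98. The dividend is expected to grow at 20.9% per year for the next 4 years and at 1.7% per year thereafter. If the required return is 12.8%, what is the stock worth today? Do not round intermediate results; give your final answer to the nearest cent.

D_1 = 2.39382
D_2 = 2.89413
D_3 = 3.49900
D_4 = 4.23029
Terminal value at year 4: TV = D_4×(1+g_2)/(r−g_2) = 4.30221/0.111 = 38.75863
P_0 = D_1/(1+r)^1 + D_2/(1+r)^2 + D_3/(1+r)^3 + D_4/(1+r)^4 + TV/(1+r)^4
    = 2.12218 + 2.27457 + 2.43791 + 2.61297 + 23.94043 = 33.38806

€33.39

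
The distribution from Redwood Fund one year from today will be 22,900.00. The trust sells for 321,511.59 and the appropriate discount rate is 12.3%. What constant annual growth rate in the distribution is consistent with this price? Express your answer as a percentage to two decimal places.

P = D₁/(r−g) ⇒ g = r − D₁/P = 0.123 − 22,900.00/321,511.59 = 0.051774

5.18%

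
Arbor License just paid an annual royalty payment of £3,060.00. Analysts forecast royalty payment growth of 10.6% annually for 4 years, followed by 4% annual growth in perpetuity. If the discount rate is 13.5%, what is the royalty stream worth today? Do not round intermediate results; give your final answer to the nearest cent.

D_1 = 3384.36000
D_2 = 3743.10216
D_3 = 4139.87099
D_4 = 4578.69731
Terminal value at year 4: TV = D_4×(1+g_2)/(r−g_2) = 4761.84521/0.095 = 50124.68638
P_0 = D_1/(1+r)^1 + D_2/(1+r)^2 + D_3/(1+r)^3 + D_4/(1+r)^4 + TV/(1+r)^4
    = 2981.81498 + 2905.62763 + 2831.38693 + 2759.04312 + 30204.26154 = 41682.13421

£41682.13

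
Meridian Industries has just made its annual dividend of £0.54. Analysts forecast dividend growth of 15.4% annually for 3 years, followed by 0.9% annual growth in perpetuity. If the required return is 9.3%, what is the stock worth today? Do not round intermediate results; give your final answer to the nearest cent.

D_1 = 0.62316
D_2 = 0.71913
D_3 = 0.82987
Terminal value at year 3: TV = D_3×(1+g_2)/(r−g_2) = 0.83734/0.084 = 9.96835
P_0 = D_1/(1+r)^1 + D_2/(1+r)^2 + D_3/(1+r)^3 + TV/(1+r)^3
    = 0.57014 + 0.60196 + 0.63555 + 7.63418 = 9.44183

£9.44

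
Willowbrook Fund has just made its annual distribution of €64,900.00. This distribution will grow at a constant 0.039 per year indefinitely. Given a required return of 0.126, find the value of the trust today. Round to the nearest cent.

€775070.11

D₁ = D₀ × (1 + g) = €64,900.00 × 1.039 = €67,431.1000
Growing perpetuity: P = D₁ / (r − g) = €67,431.1000 / (0.126 − 0.039) = €775,070.11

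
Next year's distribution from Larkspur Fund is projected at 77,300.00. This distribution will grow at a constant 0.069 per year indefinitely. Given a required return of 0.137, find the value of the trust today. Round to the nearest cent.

1136764.71

Growing perpetuity: P = D₁ / (r − g) = 77,300.0000 / (0.137 − 0.069) = 1,136,764.71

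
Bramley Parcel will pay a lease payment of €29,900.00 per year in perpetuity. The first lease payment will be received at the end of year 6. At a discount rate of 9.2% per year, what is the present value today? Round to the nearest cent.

€209300.45

Value at end of year 5: C / r = €29,900.00 / 0.092 = €325,000.0000
Discount to today: PV = €325,000.0000 / (1 + 0.092)^5 = €325,000.0000 / 1.552792 = €209,300.45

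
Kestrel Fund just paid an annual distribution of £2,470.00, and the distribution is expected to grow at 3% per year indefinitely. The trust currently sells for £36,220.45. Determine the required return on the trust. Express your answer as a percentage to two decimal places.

10.02%

D₁ = £2,470.00 × 1.03 = £2,544.1000
P = D₁/(r − g) ⇒ r = D₁/P + g = £2,544.1000/£36,220.45 + 0.03 = 0.070239 + 0.03 = 0.100239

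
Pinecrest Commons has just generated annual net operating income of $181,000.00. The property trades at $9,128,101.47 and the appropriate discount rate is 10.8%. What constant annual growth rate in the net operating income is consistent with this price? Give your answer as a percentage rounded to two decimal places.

8.65%

P = D₀(1+g)/(r−g) ⇒ P(r−g) = D₀(1+g) ⇒ g(P+D₀) = P·r − D₀
g = (P·r − D₀)/(P + D₀) = ($9,128,101.47×0.108 − $181,000.00) / ($9,128,101.47 + $181,000.00) = 0.086457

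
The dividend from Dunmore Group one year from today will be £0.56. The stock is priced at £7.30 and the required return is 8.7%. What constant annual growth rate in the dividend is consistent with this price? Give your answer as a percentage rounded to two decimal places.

1.03%

P = D₁/(r−g) ⇒ g = r − D₁/P = 0.087 − £0.56/£7.30 = 0.010288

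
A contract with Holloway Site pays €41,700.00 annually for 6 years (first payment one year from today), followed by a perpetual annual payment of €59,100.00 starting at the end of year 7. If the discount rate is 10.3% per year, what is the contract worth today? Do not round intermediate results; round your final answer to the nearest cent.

PV of 6-year annuity: €41,700.00 × [1 − (1+0.103)^−6] / 0.103 = 180028.77177
Perpetuity value at year 6: €59,100.00 / 0.103 = 573786.40777
PV of perpetuity: 573786.40777 / (1+0.103)^6 = 318637.71685
Total PV = 180028.77177 + 318637.71685 = 498666.48861

€498666.49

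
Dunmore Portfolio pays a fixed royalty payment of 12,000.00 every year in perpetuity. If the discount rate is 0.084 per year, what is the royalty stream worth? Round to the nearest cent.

Level perpetuity: PV = C / r = 12,000.00 / 0.084 = 142,857.14

142857.14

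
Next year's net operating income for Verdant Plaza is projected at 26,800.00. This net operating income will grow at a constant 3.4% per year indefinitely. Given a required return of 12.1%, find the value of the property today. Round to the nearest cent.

Growing perpetuity: P = D₁ / (r − g) = 26,800.0000 / (0.121 − 0.034) = 308,045.98

308045.98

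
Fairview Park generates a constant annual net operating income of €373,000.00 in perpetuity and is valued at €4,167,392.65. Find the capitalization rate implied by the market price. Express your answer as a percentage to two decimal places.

P = C/r ⇒ r = C/P = €373,000.00/€4,167,392.65 = 0.089504

8.95%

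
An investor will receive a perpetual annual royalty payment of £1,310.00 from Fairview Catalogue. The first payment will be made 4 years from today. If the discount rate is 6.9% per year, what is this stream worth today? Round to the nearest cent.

Value at end of year 3: C / r = £1,310.00 / 0.069 = £18,985.5072
Discount to today: PV = £18,985.5072 / (1 + 0.069)^3 = £18,985.5072 / 1.221612 = £15,541.36

£15541.36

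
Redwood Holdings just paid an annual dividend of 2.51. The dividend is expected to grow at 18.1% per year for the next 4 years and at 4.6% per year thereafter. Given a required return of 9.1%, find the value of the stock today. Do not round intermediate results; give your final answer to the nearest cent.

92.40

D_1 = 2.96431
D_2 = 3.50085
D_3 = 4.13450
D_4 = 4.88285
Terminal value at year 4: TV = D_4×(1+g_2)/(r−g_2) = 5.10746/0.045 = 113.49912
P_0 = D_1/(1+r)^1 + D_2/(1+r)^2 + D_3/(1+r)^3 + D_4/(1+r)^4 + TV/(1+r)^4
    = 2.71706 + 2.94120 + 3.18382 + 3.44647 + 80.11124 = 92.39979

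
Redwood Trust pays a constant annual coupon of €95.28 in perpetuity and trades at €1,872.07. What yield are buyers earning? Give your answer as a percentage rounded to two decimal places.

P = C/r ⇒ r = C/P = €95.28/€1,872.07 = 0.050896

5.09%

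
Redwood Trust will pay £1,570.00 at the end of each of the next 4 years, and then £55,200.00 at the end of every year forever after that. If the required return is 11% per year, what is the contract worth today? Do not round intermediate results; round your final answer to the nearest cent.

PV of 4-year annuity: £1,570.00 × [1 − (1+0.11)^−4] / 0.11 = 4870.83973
Perpetuity value at year 4: £55,200.00 / 0.11 = 501818.18182
PV of perpetuity: 501818.18182 / (1+0.11)^4 = 330563.17975
Total PV = 4870.83973 + 330563.17975 = 335434.01949

£335434.02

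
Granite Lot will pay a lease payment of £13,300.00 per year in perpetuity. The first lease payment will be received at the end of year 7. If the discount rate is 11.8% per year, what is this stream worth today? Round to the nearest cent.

£57719.00

Value at end of year 6: C / r = £13,300.00 / 0.118 = £112,711.8644
Discount to today: PV = £112,711.8644 / (1 + 0.118)^6 = £112,711.8644 / 1.952769 = £57,719.00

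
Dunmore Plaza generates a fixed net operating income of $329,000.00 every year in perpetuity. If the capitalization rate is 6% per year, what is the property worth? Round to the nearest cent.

Level perpetuity: PV = C / r = $329,000.00 / 0.06 = $5,483,333.33

$5483333.33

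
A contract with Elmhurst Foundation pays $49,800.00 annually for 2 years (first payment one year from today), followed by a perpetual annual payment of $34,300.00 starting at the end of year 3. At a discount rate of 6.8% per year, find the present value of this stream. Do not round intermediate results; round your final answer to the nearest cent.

$532513.93

PV of 2-year annuity: $49,800.00 × [1 − (1+0.068)^−2] / 0.068 = 90289.52573
Perpetuity value at year 2: $34,300.00 / 0.068 = 504411.76471
PV of perpetuity: 504411.76471 / (1+0.068)^2 = 442224.40060
Total PV = 90289.52573 + 442224.40060 = 532513.92633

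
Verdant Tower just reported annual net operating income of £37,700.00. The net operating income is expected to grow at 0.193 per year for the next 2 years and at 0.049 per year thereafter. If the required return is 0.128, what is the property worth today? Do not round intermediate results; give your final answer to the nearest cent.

D_1 = 44976.10000
D_2 = 53656.48730
Terminal value at year 2: TV = D_2×(1+g_2)/(r−g_2) = 56285.65518/0.079 = 712476.64782
P_0 = D_1/(1+r)^1 + D_2/(1+r)^2 + TV/(1+r)^2
    = 39872.42908 + 42170.04246 + 559954.10805 = 641996.57959

£641996.58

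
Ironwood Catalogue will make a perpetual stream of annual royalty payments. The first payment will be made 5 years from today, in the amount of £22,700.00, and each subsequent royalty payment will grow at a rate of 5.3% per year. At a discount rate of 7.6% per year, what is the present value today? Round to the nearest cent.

£736290.06

Value at end of year 4: C₁ / (r − g) = £22,700.00 / (0.076 − 0.053) = £986,956.5217
Discount to today: PV = £986,956.5217 / (1 + 0.076)^4 = £986,956.5217 / 1.340445 = £736,290.06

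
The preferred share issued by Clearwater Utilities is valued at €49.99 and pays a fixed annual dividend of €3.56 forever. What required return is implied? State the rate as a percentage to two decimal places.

P = C/r ⇒ r = C/P = €3.56/€49.99 = 0.071214

7.12%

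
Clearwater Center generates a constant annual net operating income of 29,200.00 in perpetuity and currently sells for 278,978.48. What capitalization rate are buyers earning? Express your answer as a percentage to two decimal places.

10.47%

P = C/r ⇒ r = C/P = 29,200.00/278,978.48 = 0.104668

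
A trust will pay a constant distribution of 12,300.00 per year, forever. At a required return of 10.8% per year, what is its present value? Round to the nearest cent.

113888.89

Level perpetuity: PV = C / r = 12,300.00 / 0.108 = 113,888.89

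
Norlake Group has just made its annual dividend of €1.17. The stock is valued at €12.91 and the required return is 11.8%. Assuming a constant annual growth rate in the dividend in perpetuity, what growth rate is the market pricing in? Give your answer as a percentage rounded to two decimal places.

2.51%

P = D₀(1+g)/(r−g) ⇒ P(r−g) = D₀(1+g) ⇒ g(P+D₀) = P·r − D₀
g = (P·r − D₀)/(P + D₀) = (€12.91×0.118 − €1.17) / (€12.91 + €1.17) = 0.025098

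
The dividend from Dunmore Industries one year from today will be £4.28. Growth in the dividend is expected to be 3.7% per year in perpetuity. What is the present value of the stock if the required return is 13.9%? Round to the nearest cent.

Growing perpetuity: P = D₁ / (r − g) = £4.2800 / (0.139 − 0.037) = £41.96

£41.96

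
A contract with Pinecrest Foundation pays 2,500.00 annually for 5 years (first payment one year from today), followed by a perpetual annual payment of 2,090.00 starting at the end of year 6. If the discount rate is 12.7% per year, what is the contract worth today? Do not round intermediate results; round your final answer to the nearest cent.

17909.38

PV of 5-year annuity: 2,500.00 × [1 − (1+0.127)^−5] / 0.127 = 8857.82570
Perpetuity value at year 5: 2,090.00 / 0.127 = 16456.69291
PV of perpetuity: 16456.69291 / (1+0.127)^5 = 9051.55063
Total PV = 8857.82570 + 9051.55063 = 17909.37633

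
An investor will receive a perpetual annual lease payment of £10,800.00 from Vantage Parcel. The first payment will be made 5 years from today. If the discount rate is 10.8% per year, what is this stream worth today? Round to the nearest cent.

Value at end of year 4: C / r = £10,800.00 / 0.108 = £100,000.0000
Discount to today: PV = £100,000.0000 / (1 + 0.108)^4 = £100,000.0000 / 1.507159 = £66,350.00

£66350.00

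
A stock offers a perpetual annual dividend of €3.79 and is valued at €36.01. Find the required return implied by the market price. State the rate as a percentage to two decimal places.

10.52%

P = C/r ⇒ r = C/P = €3.79/€36.01 = 0.105249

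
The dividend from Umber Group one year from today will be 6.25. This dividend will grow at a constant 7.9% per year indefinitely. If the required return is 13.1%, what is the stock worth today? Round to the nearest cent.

120.19

Growing perpetuity: P = D₁ / (r − g) = 6.2500 / (0.131 − 0.079) = 120.19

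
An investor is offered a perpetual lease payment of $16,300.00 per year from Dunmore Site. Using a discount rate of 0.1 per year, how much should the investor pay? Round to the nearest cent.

$163000.00

Level perpetuity: PV = C / r = $16,300.00 / 0.1 = $163,000.00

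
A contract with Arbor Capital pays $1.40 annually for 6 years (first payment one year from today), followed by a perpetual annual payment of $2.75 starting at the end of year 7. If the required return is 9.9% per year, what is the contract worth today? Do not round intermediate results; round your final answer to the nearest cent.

$21.88

PV of 6-year annuity: $1.40 × [1 − (1+0.099)^−6] / 0.099 = 6.11527
Perpetuity value at year 6: $2.75 / 0.099 = 27.77778
PV of perpetuity: 27.77778 / (1+0.099)^6 = 15.76563
Total PV = 6.11527 + 15.76563 = 21.88091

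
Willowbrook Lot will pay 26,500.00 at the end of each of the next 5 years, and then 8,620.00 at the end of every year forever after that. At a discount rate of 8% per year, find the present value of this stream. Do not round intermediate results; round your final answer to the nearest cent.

179139.66

PV of 5-year annuity: 26,500.00 × [1 − (1+0.08)^−5] / 0.08 = 105806.81598
Perpetuity value at year 5: 8,620.00 / 0.08 = 107750.00000
PV of perpetuity: 107750.00000 / (1+0.08)^5 = 73332.83948
Total PV = 105806.81598 + 73332.83948 = 179139.65546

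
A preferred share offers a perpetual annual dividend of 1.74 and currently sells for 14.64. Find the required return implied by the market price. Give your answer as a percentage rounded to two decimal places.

11.89%

P = C/r ⇒ r = C/P = 1.74/14.64 = 0.118852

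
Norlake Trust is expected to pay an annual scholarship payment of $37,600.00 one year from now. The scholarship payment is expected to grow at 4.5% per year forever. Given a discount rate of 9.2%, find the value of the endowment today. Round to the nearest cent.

$800000.00

Growing perpetuity: P = D₁ / (r − g) = $37,600.0000 / (0.092 − 0.045) = $800,000.00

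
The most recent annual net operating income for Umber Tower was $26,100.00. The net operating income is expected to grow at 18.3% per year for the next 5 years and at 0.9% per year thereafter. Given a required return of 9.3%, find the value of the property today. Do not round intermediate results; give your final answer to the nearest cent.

D_1 = 30876.30000
D_2 = 36526.66290
D_3 = 43211.04221
D_4 = 51118.66294
D_5 = 60473.37825
Terminal value at year 5: TV = D_5×(1+g_2)/(r−g_2) = 61017.63866/0.084 = 726400.46020
P_0 = D_1/(1+r)^1 + D_2/(1+r)^2 + D_3/(1+r)^3 + D_4/(1+r)^4 + D_5/(1+r)^5 + TV/(1+r)^5
    = 28249.13083 + 30575.22578 + 33092.85645 + 35817.79430 + 38767.10948 + 465666.82698 = 632168.94382

$632168.94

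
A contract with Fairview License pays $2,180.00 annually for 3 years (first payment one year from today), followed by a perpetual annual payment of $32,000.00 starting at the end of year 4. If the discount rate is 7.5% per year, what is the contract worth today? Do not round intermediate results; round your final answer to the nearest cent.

PV of 3-year annuity: $2,180.00 × [1 − (1+0.075)^−3] / 0.075 = 5669.14611
Perpetuity value at year 3: $32,000.00 / 0.075 = 426666.66667
PV of perpetuity: 426666.66667 / (1+0.075)^3 = 343449.84299
Total PV = 5669.14611 + 343449.84299 = 349118.98910

$349118.99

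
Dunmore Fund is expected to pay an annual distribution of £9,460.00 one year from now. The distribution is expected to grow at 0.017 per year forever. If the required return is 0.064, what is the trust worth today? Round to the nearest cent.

Growing perpetuity: P = D₁ / (r − g) = £9,460.0000 / (0.064 − 0.017) = £201,276.60

£201276.60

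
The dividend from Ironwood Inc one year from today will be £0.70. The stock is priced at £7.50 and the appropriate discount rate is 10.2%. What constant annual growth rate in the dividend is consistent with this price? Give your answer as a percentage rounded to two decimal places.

0.87%

P = D₁/(r−g) ⇒ g = r − D₁/P = 0.102 − £0.70/£7.50 = 0.008667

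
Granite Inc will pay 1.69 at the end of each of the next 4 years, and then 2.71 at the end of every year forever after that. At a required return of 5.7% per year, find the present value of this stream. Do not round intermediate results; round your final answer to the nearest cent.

43.99

PV of 4-year annuity: 1.69 × [1 − (1+0.057)^−4] / 0.057 = 5.89648
Perpetuity value at year 4: 2.71 / 0.057 = 47.54386
PV of perpetuity: 47.54386 / (1+0.057)^4 = 38.08855
Total PV = 5.89648 + 38.08855 = 43.98504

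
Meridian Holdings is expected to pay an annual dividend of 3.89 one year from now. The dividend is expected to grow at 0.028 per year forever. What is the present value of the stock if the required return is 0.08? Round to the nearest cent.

74.81

Growing perpetuity: P = D₁ / (r − g) = 3.8900 / (0.08 − 0.028) = 74.81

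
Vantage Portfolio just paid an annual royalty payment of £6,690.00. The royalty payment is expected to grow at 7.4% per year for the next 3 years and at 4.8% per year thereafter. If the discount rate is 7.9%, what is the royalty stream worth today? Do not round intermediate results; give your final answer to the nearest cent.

D_1 = 7185.06000
D_2 = 7716.75444
D_3 = 8287.79427
Terminal value at year 3: TV = D_3×(1+g_2)/(r−g_2) = 8685.60839/0.031 = 280180.91592
P_0 = D_1/(1+r)^1 + D_2/(1+r)^2 + D_3/(1+r)^3 + TV/(1+r)^3
    = 6658.99907 + 6628.14180 + 6597.42752 + 223035.61427 = 242920.18267

£242920.18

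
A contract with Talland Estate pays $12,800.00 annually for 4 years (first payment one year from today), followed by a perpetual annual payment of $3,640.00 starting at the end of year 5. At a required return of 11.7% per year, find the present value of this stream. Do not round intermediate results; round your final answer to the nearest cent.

PV of 4-year annuity: $12,800.00 × [1 − (1+0.117)^−4] / 0.117 = 39125.00044
Perpetuity value at year 4: $3,640.00 / 0.117 = 31111.11111
PV of perpetuity: 31111.11111 / (1+0.117)^4 = 19984.93911
Total PV = 39125.00044 + 19984.93911 = 59109.93955

$59109.94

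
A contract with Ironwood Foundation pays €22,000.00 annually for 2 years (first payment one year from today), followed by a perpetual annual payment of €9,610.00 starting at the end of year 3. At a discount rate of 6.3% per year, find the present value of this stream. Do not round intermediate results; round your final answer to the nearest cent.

PV of 2-year annuity: €22,000.00 × [1 − (1+0.063)^−2] / 0.063 = 40165.70366
Perpetuity value at year 2: €9,610.00 / 0.063 = 152539.68254
PV of perpetuity: 152539.68254 / (1+0.063)^2 = 134994.57290
Total PV = 40165.70366 + 134994.57290 = 175160.27656

€175160.28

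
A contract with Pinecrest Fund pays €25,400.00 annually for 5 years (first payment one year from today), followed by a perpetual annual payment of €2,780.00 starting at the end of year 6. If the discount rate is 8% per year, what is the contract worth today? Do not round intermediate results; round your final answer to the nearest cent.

€125065.10

PV of 5-year annuity: €25,400.00 × [1 − (1+0.08)^−5] / 0.08 = 101414.83494
Perpetuity value at year 5: €2,780.00 / 0.08 = 34750.00000
PV of perpetuity: 34750.00000 / (1+0.08)^5 = 23650.26610
Total PV = 101414.83494 + 23650.26610 = 125065.10104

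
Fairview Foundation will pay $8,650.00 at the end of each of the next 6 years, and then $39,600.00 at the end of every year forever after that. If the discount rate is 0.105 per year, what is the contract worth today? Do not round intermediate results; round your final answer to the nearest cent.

$244299.91

PV of 6-year annuity: $8,650.00 × [1 − (1+0.105)^−6] / 0.105 = 37127.35170
Perpetuity value at year 6: $39,600.00 / 0.105 = 377142.85714
PV of perpetuity: 377142.85714 / (1+0.105)^6 = 207172.55339
Total PV = 37127.35170 + 207172.55339 = 244299.90509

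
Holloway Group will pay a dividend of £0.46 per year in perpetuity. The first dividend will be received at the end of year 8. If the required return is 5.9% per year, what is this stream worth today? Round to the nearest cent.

Value at end of year 7: C / r = £0.46 / 0.059 = £7.7966
Discount to today: PV = £7.7966 / (1 + 0.059)^7 = £7.7966 / 1.493729 = £5.22

£5.22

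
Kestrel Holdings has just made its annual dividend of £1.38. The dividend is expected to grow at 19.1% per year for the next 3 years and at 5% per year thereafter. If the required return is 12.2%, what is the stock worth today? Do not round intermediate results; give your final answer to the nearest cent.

D_1 = 1.64358
D_2 = 1.95750
D_3 = 2.33139
Terminal value at year 3: TV = D_3×(1+g_2)/(r−g_2) = 2.44796/0.072 = 33.99939
P_0 = D_1/(1+r)^1 + D_2/(1+r)^2 + D_3/(1+r)^3 + TV/(1+r)^3
    = 1.46487 + 1.55495 + 1.65058 + 24.07092 = 28.74131

£28.74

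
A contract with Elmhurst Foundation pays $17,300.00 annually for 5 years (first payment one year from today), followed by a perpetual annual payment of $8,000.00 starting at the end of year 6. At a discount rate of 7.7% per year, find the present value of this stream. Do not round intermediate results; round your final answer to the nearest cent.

PV of 5-year annuity: $17,300.00 × [1 − (1+0.077)^−5] / 0.077 = 69623.50714
Perpetuity value at year 5: $8,000.00 / 0.077 = 103896.10390
PV of perpetuity: 103896.10390 / (1+0.077)^5 = 71700.26245
Total PV = 69623.50714 + 71700.26245 = 141323.76958

$141323.77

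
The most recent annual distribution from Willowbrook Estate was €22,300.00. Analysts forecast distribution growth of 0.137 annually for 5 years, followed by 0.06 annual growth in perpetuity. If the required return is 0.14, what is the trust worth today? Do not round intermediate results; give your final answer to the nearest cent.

D_1 = 25355.10000
D_2 = 28828.74870
D_3 = 32778.28727
D_4 = 37268.91263
D_5 = 42374.75366
Terminal value at year 5: TV = D_5×(1+g_2)/(r−g_2) = 44917.23888/0.08 = 561465.48597
P_0 = D_1/(1+r)^1 + D_2/(1+r)^2 + D_3/(1+r)^3 + D_4/(1+r)^4 + D_5/(1+r)^5 + TV/(1+r)^5
    = 22241.31579 + 22182.78601 + 22124.41026 + 22066.18813 + 22008.11921 + 291607.57953 = 402230.39893

€402230.40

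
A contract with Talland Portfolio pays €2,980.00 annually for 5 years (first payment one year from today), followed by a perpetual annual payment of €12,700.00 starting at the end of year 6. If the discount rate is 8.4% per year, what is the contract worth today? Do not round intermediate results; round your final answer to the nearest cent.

€112787.06

PV of 5-year annuity: €2,980.00 × [1 − (1+0.084)^−5] / 0.084 = 11773.88631
Perpetuity value at year 5: €12,700.00 / 0.084 = 151190.47619
PV of perpetuity: 151190.47619 / (1+0.084)^5 = 101013.17547
Total PV = 11773.88631 + 101013.17547 = 112787.06178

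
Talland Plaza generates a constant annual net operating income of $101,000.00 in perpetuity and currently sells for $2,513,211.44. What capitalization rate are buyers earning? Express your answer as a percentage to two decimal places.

4.02%

P = C/r ⇒ r = C/P = $101,000.00/$2,513,211.44 = 0.040188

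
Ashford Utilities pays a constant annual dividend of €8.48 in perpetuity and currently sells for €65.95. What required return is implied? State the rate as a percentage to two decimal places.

P = C/r ⇒ r = C/P = €8.48/€65.95 = 0.128582

12.86%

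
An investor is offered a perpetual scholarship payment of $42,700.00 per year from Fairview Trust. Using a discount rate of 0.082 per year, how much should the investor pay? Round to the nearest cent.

Level perpetuity: PV = C / r = $42,700.00 / 0.082 = $520,731.71

$520731.71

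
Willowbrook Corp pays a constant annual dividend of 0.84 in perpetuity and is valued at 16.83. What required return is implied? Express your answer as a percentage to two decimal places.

P = C/r ⇒ r = C/P = 0.84/16.83 = 0.049911

4.99%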